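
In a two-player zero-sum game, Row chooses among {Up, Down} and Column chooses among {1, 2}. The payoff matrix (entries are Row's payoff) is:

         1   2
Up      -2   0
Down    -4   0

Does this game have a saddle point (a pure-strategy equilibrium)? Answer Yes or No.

Row minima: Up → -2, Down → -4; maximin = -2.
Column maxima: 1 → -2, 2 → 0; minimax = -2.
maximin = minimax = -2, so a saddle point exists.

Yes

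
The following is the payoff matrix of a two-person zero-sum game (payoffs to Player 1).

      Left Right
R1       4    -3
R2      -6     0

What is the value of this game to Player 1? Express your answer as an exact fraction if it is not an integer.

-18/13

Row minima: R1 → -3, R2 → -6; maximin = -3.
Column maxima: Left → 4, Right → 0; minimax = 0.
-3 ≠ 0, so there is no saddle point; optimal play is mixed.
Let Player 1 play R1 with probability p. Expected payoff against Left: 4p + (-6)(1−p) = 10p − 6; against Right: (-3)p + 0(1−p) = −3p.
Setting these equal: 10p − 6 = −3p ⇒ 13p = 6 ⇒ p = 6/13, and the value is (10)·(6/13) − 6 = -18/13.
For Player 2: with q = P(Left), equating R1's and R2's payoffs gives 7q − 3 = −6q ⇒ q = 3/13.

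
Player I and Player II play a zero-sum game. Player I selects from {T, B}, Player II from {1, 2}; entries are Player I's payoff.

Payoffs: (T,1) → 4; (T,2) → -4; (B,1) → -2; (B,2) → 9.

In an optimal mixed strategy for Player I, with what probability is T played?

11/19

Row minima: T → -4, B → -2; maximin = -2.
Column maxima: 1 → 4, 2 → 9; minimax = 4.
-2 ≠ 4, so there is no saddle point; optimal play is mixed.
Let Player I play T with probability p. Expected payoff against 1: 4p + (-2)(1−p) = 6p − 2; against 2: (-4)p + 9(1−p) = −13p + 9.
Setting these equal: 6p − 2 = −13p + 9 ⇒ 19p = 11 ⇒ p = 11/19, and the value is (6)·(11/19) − 2 = 28/19.
For Player II: with q = P(1), equating T's and B's payoffs gives 8q − 4 = −11q + 9 ⇒ q = 13/19.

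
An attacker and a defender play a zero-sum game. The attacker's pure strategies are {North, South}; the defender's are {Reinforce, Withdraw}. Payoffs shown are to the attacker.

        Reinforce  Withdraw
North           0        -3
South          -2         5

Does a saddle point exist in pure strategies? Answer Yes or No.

Row minima: North → -3, South → -2; maximin = -2.
Column maxima: Reinforce → 0, Withdraw → 5; minimax = 0.
-2 ≠ 0, so no pure-strategy equilibrium exists.

No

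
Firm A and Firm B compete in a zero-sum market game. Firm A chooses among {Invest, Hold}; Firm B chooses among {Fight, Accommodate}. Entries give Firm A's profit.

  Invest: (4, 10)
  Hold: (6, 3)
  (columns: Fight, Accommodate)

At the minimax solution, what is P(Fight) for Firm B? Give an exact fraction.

Row minima: Invest → 4, Hold → 3; maximin = 4.
Column maxima: Fight → 6, Accommodate → 10; minimax = 6.
4 ≠ 6, so there is no saddle point; optimal play is mixed.
Let Firm A play Invest with probability p. Expected payoff against Fight: 4p + 6(1−p) = −2p + 6; against Accommodate: 10p + 3(1−p) = 7p + 3.
Setting these equal: −2p + 6 = 7p + 3 ⇒ −9p = -3 ⇒ p = 1/3, and the value is (-2)·(1/3) + 6 = 16/3.
For Firm B: with q = P(Fight), equating Invest's and Hold's payoffs gives −6q + 10 = 3q + 3 ⇒ q = 7/9.

7/9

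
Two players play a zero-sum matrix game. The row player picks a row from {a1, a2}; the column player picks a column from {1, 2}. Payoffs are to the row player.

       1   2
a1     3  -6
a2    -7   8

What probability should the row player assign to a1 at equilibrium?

5/8

Row minima: a1 → -6, a2 → -7; maximin = -6.
Column maxima: 1 → 3, 2 → 8; minimax = 3.
-6 ≠ 3, so there is no saddle point; optimal play is mixed.
Let the row player play a1 with probability p. Expected payoff against 1: 3p + (-7)(1−p) = 10p − 7; against 2: (-6)p + 8(1−p) = −14p + 8.
Setting these equal: 10p − 7 = −14p + 8 ⇒ 24p = 15 ⇒ p = 5/8, and the value is (10)·(5/8) − 7 = -3/4.
For the column player: with q = P(1), equating a1's and a2's payoffs gives 9q − 6 = −15q + 8 ⇒ q = 7/12.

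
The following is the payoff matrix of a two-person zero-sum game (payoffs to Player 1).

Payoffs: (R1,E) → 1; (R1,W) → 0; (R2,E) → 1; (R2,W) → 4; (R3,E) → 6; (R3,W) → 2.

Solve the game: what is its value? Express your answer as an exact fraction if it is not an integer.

Row minima: R1 → 0, R2 → 1, R3 → 2; maximin = 2.
Column maxima: E → 6, W → 4; minimax = 4.
2 ≠ 4, so there is no saddle point; optimal play is mixed.
R1 is strictly dominated by R3, so Player 1 never plays it.
On the remaining 2×2 (R2, R3 vs E, W):
Let Player 1 play R2 with probability p. Expected payoff against E: 1p + 6(1−p) = −5p + 6; against W: 4p + 2(1−p) = 2p + 2.
Setting these equal: −5p + 6 = 2p + 2 ⇒ −7p = -4 ⇒ p = 4/7, and the value is (-5)·(4/7) + 6 = 22/7.
For Player 2: with q = P(E), equating R2's and R3's payoffs gives −3q + 4 = 4q + 2 ⇒ q = 2/7.

22/7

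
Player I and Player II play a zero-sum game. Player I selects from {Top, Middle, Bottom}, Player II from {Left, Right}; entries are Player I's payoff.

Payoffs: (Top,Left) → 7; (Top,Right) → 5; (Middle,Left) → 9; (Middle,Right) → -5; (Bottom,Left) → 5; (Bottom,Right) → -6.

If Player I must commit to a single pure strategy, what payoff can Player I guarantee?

Row minima: Top → 5, Middle → -5, Bottom → -6.
The best of these is 5.

5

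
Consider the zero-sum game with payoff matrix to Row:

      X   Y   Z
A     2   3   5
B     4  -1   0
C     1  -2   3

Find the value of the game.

7/3

Row minima: A → 2, B → -1, C → -2; maximin = 2.
Column maxima: X → 4, Y → 3, Z → 5; minimax = 3.
2 ≠ 3, so there is no saddle point; optimal play is mixed.
C is strictly dominated by A, so Row never plays it.
Z is strictly dominated by Y (it gives Row strictly more in every row), so Column never plays it.
On the remaining 2×2 (A, B vs X, Y):
Let Row play A with probability p. Expected payoff against X: 2p + 4(1−p) = −2p + 4; against Y: 3p + (-1)(1−p) = 4p − 1.
Setting these equal: −2p + 4 = 4p − 1 ⇒ −6p = -5 ⇒ p = 5/6, and the value is (-2)·(5/6) + 4 = 7/3.
For Column: with q = P(X), equating A's and B's payoffs gives −q + 3 = 5q − 1 ⇒ q = 2/3.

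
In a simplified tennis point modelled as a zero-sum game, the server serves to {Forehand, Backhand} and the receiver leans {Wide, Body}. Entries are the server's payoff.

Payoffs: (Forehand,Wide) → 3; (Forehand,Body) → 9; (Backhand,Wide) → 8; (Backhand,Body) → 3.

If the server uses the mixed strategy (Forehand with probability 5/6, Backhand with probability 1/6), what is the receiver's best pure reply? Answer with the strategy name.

Wide

If the receiver plays Wide, the server's expected payoff is (5/6)·3 + (1/6)·8 = 23/6.
If the receiver plays Body, the server's expected payoff is (5/6)·9 + (1/6)·3 = 8.
The receiver minimizes the server's payoff; the smallest is 23/6, so the best response is Wide.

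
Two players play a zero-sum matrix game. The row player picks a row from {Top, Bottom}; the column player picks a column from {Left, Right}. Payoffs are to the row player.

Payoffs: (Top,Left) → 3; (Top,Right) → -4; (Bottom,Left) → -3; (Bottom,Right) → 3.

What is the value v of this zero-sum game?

-3/13

Row minima: Top → -4, Bottom → -3; maximin = -3.
Column maxima: Left → 3, Right → 3; minimax = 3.
-3 ≠ 3, so there is no saddle point; optimal play is mixed.
Let the row player play Top with probability p. Expected payoff against Left: 3p + (-3)(1−p) = 6p − 3; against Right: (-4)p + 3(1−p) = −7p + 3.
Setting these equal: 6p − 3 = −7p + 3 ⇒ 13p = 6 ⇒ p = 6/13, and the value is (6)·(6/13) − 3 = -3/13.
For the column player: with q = P(Left), equating Top's and Bottom's payoffs gives 7q − 4 = −6q + 3 ⇒ q = 7/13.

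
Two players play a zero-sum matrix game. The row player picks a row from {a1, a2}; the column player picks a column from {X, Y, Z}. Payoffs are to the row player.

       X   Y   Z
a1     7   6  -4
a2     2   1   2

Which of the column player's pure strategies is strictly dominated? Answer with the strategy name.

X

Y holds the row player's payoff strictly below X in every row: 6 < 7, 1 < 2.
So X is strictly dominated for the column player.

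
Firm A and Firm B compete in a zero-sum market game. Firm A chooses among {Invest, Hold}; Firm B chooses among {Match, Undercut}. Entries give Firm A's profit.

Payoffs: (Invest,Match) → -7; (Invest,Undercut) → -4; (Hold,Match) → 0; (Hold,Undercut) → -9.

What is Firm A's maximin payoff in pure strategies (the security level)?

Row minima: Invest → -7, Hold → -9.
The best of these is -7.

-7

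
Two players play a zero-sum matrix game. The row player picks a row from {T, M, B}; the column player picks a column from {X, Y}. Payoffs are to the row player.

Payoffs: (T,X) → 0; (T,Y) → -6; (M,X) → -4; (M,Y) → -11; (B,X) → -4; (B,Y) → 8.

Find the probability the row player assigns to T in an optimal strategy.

Row minima: T → -6, M → -11, B → -4; maximin = -4.
Column maxima: X → 0, Y → 8; minimax = 0.
-4 ≠ 0, so there is no saddle point; optimal play is mixed.
M is strictly dominated by T, so the row player never plays it.
On the remaining 2×2 (T, B vs X, Y):
Let the row player play T with probability p. Expected payoff against X: 0p + (-4)(1−p) = 4p − 4; against Y: (-6)p + 8(1−p) = −14p + 8.
Setting these equal: 4p − 4 = −14p + 8 ⇒ 18p = 12 ⇒ p = 2/3, and the value is (4)·(2/3) − 4 = -4/3.
For the column player: with q = P(X), equating T's and B's payoffs gives 6q − 6 = −12q + 8 ⇒ q = 7/9.

2/3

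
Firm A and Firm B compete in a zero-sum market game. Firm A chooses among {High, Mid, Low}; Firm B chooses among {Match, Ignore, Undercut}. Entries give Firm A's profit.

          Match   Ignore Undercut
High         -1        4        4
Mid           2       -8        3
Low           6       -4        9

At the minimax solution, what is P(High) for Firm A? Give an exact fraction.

Row minima: High → -1, Mid → -8, Low → -4; maximin = -1.
Column maxima: Match → 6, Ignore → 4, Undercut → 9; minimax = 4.
-1 ≠ 4, so there is no saddle point; optimal play is mixed.
Mid is strictly dominated by Low, so Firm A never plays it.
Undercut is strictly dominated by Match (it gives Firm A strictly more in every row), so Firm B never plays it.
On the remaining 2×2 (High, Low vs Match, Ignore):
Let Firm A play High with probability p. Expected payoff against Match: (-1)p + 6(1−p) = −7p + 6; against Ignore: 4p + (-4)(1−p) = 8p − 4.
Setting these equal: −7p + 6 = 8p − 4 ⇒ −15p = -10 ⇒ p = 2/3, and the value is (-7)·(2/3) + 6 = 4/3.
For Firm B: with q = P(Match), equating High's and Low's payoffs gives −5q + 4 = 10q − 4 ⇒ q = 8/15.

2/3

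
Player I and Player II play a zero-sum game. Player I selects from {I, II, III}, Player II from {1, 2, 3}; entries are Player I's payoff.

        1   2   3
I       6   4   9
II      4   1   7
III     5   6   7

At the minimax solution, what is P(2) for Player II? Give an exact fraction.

Row minima: I → 4, II → 1, III → 5; maximin = 5.
Column maxima: 1 → 6, 2 → 6, 3 → 9; minimax = 6.
5 ≠ 6, so there is no saddle point; optimal play is mixed.
II is strictly dominated by I, so Player I never plays it.
3 is strictly dominated by 1 (it gives Player I strictly more in every row), so Player II never plays it.
On the remaining 2×2 (I, III vs 1, 2):
Let Player I play I with probability p. Expected payoff against 1: 6p + 5(1−p) = p + 5; against 2: 4p + 6(1−p) = −2p + 6.
Setting these equal: p + 5 = −2p + 6 ⇒ 3p = 1 ⇒ p = 1/3, and the value is (1)·(1/3) + 5 = 16/3.
For Player II: with q = P(1), equating I's and III's payoffs gives 2q + 4 = −q + 6 ⇒ q = 2/3.

1/3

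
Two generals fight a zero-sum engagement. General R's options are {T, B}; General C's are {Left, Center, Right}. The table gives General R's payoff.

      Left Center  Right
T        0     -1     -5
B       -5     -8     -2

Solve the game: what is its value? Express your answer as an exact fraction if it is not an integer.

-19/5

Row minima: T → -5, B → -8; maximin = -5.
Column maxima: Left → 0, Center → -1, Right → -2; minimax = -2.
-5 ≠ -2, so there is no saddle point; optimal play is mixed.
Left is strictly dominated by Center (it gives General R strictly more in every row), so General C never plays it.
On the remaining 2×2 (T, B vs Center, Right):
Let General R play T with probability p. Expected payoff against Center: (-1)p + (-8)(1−p) = 7p − 8; against Right: (-5)p + (-2)(1−p) = −3p − 2.
Setting these equal: 7p − 8 = −3p − 2 ⇒ 10p = 6 ⇒ p = 3/5, and the value is (7)·(3/5) − 8 = -19/5.
For General C: with q = P(Center), equating T's and B's payoffs gives 4q − 5 = −6q − 2 ⇒ q = 3/10.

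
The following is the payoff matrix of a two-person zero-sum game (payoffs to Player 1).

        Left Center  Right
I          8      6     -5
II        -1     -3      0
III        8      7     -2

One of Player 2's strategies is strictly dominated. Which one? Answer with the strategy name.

Center holds Player 1's payoff strictly below Left in every row: 6 < 8, -3 < -1, 7 < 8.
So Left is strictly dominated for Player 2.

Left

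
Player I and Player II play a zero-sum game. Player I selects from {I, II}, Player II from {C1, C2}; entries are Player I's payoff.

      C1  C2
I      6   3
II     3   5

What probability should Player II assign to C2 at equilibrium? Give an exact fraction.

3/5

Row minima: I → 3, II → 3; maximin = 3.
Column maxima: C1 → 6, C2 → 5; minimax = 5.
3 ≠ 5, so there is no saddle point; optimal play is mixed.
Let Player I play I with probability p. Expected payoff against C1: 6p + 3(1−p) = 3p + 3; against C2: 3p + 5(1−p) = −2p + 5.
Setting these equal: 3p + 3 = −2p + 5 ⇒ 5p = 2 ⇒ p = 2/5, and the value is (3)·(2/5) + 3 = 21/5.
For Player II: with q = P(C1), equating I's and II's payoffs gives 3q + 3 = −2q + 5 ⇒ q = 2/5.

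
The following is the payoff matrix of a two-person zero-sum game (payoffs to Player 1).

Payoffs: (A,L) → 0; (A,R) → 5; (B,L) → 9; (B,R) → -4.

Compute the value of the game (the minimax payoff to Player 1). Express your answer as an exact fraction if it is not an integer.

Row minima: A → 0, B → -4; maximin = 0.
Column maxima: L → 9, R → 5; minimax = 5.
0 ≠ 5, so there is no saddle point; optimal play is mixed.
Let Player 1 play A with probability p. Expected payoff against L: 0p + 9(1−p) = −9p + 9; against R: 5p + (-4)(1−p) = 9p − 4.
Setting these equal: −9p + 9 = 9p − 4 ⇒ −18p = -13 ⇒ p = 13/18, and the value is (-9)·(13/18) + 9 = 5/2.
For Player 2: with q = P(L), equating A's and B's payoffs gives −5q + 5 = 13q − 4 ⇒ q = 1/2.

5/2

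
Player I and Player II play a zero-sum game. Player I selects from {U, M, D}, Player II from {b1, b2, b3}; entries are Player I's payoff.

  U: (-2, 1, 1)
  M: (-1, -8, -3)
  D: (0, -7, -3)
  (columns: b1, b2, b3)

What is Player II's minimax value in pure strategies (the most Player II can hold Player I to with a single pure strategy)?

0

Column maxima: b1 → 0, b2 → 1, b3 → 1.
The smallest of these is 0.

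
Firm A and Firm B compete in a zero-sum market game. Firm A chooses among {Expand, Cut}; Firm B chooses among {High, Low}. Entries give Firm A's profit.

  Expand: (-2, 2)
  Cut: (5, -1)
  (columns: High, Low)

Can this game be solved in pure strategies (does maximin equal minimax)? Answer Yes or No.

Row minima: Expand → -2, Cut → -1; maximin = -1.
Column maxima: High → 5, Low → 2; minimax = 2.
-1 ≠ 2, so no pure-strategy equilibrium exists.

No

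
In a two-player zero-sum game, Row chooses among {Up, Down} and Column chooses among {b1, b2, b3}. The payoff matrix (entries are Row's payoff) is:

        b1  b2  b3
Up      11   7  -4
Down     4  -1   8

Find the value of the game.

Row minima: Up → -4, Down → -1; maximin = -1.
Column maxima: b1 → 11, b2 → 7, b3 → 8; minimax = 7.
-1 ≠ 7, so there is no saddle point; optimal play is mixed.
b1 is strictly dominated by b2 (it gives Row strictly more in every row), so Column never plays it.
On the remaining 2×2 (Up, Down vs b2, b3):
Let Row play Up with probability p. Expected payoff against b2: 7p + (-1)(1−p) = 8p − 1; against b3: (-4)p + 8(1−p) = −12p + 8.
Setting these equal: 8p − 1 = −12p + 8 ⇒ 20p = 9 ⇒ p = 9/20, and the value is (8)·(9/20) − 1 = 13/5.
For Column: with q = P(b2), equating Up's and Down's payoffs gives 11q − 4 = −9q + 8 ⇒ q = 3/5.

13/5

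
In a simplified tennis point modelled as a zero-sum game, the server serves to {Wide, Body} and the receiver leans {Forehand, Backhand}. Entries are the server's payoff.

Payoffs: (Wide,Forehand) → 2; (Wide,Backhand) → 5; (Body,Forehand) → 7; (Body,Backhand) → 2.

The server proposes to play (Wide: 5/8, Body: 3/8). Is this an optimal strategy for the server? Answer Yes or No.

Yes

Against Forehand this mix gives (5/8)·2 + (3/8)·7 = 31/8.
Against Backhand this mix gives (5/8)·5 + (3/8)·2 = 31/8.
All of the receiver's active replies (Forehand, Backhand) yield 31/8, and no column does worse for the server. The mix makes the receiver indifferent and guarantees 31/8, so it is optimal.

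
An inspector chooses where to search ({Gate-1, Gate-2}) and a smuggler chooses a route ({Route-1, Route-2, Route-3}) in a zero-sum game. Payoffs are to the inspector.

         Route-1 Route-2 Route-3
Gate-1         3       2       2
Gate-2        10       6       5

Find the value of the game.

Row minima: Gate-1 → 2, Gate-2 → 5; maximin = 5.
Column maxima: Route-1 → 10, Route-2 → 6, Route-3 → 5; minimax = 5.
Since maximin = minimax = 5, there is a saddle point and the value is 5.

5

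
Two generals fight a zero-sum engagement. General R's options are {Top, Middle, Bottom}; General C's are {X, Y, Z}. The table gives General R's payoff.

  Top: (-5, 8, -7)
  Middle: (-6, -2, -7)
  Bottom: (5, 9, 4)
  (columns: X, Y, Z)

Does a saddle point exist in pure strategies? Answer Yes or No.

Row minima: Top → -7, Middle → -7, Bottom → 4; maximin = 4.
Column maxima: X → 5, Y → 9, Z → 4; minimax = 4.
maximin = minimax = 4, so a saddle point exists.

Yes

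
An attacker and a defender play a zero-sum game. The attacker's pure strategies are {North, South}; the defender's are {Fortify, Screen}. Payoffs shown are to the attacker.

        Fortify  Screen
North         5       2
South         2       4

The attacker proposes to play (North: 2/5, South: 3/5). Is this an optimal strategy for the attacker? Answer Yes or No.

Against Fortify this mix gives (2/5)·5 + (3/5)·2 = 16/5.
Against Screen this mix gives (2/5)·2 + (3/5)·4 = 16/5.
All of the defender's active replies (Fortify, Screen) yield 16/5, and no column does worse for the attacker. The mix makes the defender indifferent and guarantees 16/5, so it is optimal.

Yes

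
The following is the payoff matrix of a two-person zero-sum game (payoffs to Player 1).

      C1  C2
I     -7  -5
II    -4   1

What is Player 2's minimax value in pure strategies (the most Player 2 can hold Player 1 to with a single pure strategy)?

Column maxima: C1 → -4, C2 → 1.
The smallest of these is -4.

-4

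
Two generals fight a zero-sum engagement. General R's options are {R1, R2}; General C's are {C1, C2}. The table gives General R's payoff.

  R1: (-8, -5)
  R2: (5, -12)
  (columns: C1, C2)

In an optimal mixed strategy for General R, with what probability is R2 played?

Row minima: R1 → -8, R2 → -12; maximin = -8.
Column maxima: C1 → 5, C2 → -5; minimax = -5.
-8 ≠ -5, so there is no saddle point; optimal play is mixed.
Let General R play R1 with probability p. Expected payoff against C1: (-8)p + 5(1−p) = −13p + 5; against C2: (-5)p + (-12)(1−p) = 7p − 12.
Setting these equal: −13p + 5 = 7p − 12 ⇒ −20p = -17 ⇒ p = 17/20, and the value is (-13)·(17/20) + 5 = -121/20.
For General C: with q = P(C1), equating R1's and R2's payoffs gives −3q − 5 = 17q − 12 ⇒ q = 7/20.

3/20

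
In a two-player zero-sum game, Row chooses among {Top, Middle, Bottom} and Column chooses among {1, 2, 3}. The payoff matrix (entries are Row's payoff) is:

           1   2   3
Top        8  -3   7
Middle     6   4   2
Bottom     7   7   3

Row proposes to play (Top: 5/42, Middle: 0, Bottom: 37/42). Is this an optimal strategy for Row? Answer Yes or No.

Against 1 this mix gives (5/42)·8 + (37/42)·7 = 299/42.
Against 2 this mix gives (5/42)·(-3) + (37/42)·7 = 122/21.
Against 3 this mix gives (5/42)·7 + (37/42)·3 = 73/21.
Column will play 3, holding Row to 73/21. Shifting weight toward the row that does better against 3 would raise this floor (the equalizing mix achieves 29/7 against both 3 and 2), so the proposed strategy is not optimal.

No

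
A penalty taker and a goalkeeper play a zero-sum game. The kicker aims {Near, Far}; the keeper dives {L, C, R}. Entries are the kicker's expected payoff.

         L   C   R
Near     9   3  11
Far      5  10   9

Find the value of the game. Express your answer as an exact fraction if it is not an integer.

75/11

Row minima: Near → 3, Far → 5; maximin = 5.
Column maxima: L → 9, C → 10, R → 11; minimax = 9.
5 ≠ 9, so there is no saddle point; optimal play is mixed.
R is strictly dominated by L (it gives the kicker strictly more in every row), so the keeper never plays it.
On the remaining 2×2 (Near, Far vs L, C):
Let the kicker play Near with probability p. Expected payoff against L: 9p + 5(1−p) = 4p + 5; against C: 3p + 10(1−p) = −7p + 10.
Setting these equal: 4p + 5 = −7p + 10 ⇒ 11p = 5 ⇒ p = 5/11, and the value is (4)·(5/11) + 5 = 75/11.
For the keeper: with q = P(L), equating Near's and Far's payoffs gives 6q + 3 = −5q + 10 ⇒ q = 7/11.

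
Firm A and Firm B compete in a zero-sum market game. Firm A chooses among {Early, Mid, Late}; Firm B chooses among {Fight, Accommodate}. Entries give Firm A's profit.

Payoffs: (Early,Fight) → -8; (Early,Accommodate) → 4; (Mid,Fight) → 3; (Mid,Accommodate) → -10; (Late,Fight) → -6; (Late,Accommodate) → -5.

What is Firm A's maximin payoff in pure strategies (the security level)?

-6

Row minima: Early → -8, Mid → -10, Late → -6.
The best of these is -6.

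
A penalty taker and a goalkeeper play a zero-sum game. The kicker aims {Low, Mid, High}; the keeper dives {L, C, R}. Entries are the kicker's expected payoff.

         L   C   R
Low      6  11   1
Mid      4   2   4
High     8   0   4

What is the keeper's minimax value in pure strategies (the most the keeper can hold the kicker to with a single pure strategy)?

Column maxima: L → 8, C → 11, R → 4.
The smallest of these is 4.

4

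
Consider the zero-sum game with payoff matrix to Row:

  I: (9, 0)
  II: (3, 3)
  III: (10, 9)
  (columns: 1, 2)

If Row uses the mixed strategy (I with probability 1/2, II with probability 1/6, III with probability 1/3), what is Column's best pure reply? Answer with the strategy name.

If Column plays 1, Row's expected payoff is (1/2)·9 + (1/6)·3 + (1/3)·10 = 25/3.
If Column plays 2, Row's expected payoff is (1/2)·0 + (1/6)·3 + (1/3)·9 = 7/2.
Column minimizes Row's payoff; the smallest is 7/2, so the best response is 2.

2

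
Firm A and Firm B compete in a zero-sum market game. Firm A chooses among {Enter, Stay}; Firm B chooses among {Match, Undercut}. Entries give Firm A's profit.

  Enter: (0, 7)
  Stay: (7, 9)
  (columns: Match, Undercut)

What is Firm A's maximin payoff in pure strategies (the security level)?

7

Row minima: Enter → 0, Stay → 7.
The best of these is 7.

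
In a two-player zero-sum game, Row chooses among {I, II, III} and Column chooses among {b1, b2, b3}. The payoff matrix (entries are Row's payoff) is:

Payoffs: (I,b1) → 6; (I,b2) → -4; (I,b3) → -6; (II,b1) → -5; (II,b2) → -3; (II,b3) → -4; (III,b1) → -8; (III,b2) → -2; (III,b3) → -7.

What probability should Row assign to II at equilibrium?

Row minima: I → -6, II → -5, III → -8; maximin = -5.
Column maxima: b1 → 6, b2 → -2, b3 → -4; minimax = -4.
-5 ≠ -4, so there is no saddle point; optimal play is mixed.
b2 is strictly dominated by b3 (it gives Row strictly more in every row), so Column never plays it.
With b2 eliminated, III is strictly dominated by I (I gives Row strictly more in every remaining column), so Row never plays it.
On the remaining 2×2 (I, II vs b1, b3):
Let Row play I with probability p. Expected payoff against b1: 6p + (-5)(1−p) = 11p − 5; against b3: (-6)p + (-4)(1−p) = −2p − 4.
Setting these equal: 11p − 5 = −2p − 4 ⇒ 13p = 1 ⇒ p = 1/13, and the value is (11)·(1/13) − 5 = -54/13.
For Column: with q = P(b1), equating I's and II's payoffs gives 12q − 6 = −q − 4 ⇒ q = 2/13.

12/13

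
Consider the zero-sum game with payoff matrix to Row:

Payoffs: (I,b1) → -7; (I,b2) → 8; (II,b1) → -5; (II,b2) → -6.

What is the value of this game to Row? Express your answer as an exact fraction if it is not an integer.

-41/8

Row minima: I → -7, II → -6; maximin = -6.
Column maxima: b1 → -5, b2 → 8; minimax = -5.
-6 ≠ -5, so there is no saddle point; optimal play is mixed.
Let Row play I with probability p. Expected payoff against b1: (-7)p + (-5)(1−p) = −2p − 5; against b2: 8p + (-6)(1−p) = 14p − 6.
Setting these equal: −2p − 5 = 14p − 6 ⇒ −16p = -1 ⇒ p = 1/16, and the value is (-2)·(1/16) − 5 = -41/8.
For Column: with q = P(b1), equating I's and II's payoffs gives −15q + 8 = q − 6 ⇒ q = 7/8.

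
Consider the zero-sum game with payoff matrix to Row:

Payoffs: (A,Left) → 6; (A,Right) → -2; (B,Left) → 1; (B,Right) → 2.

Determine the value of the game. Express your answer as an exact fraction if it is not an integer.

14/9

Row minima: A → -2, B → 1; maximin = 1.
Column maxima: Left → 6, Right → 2; minimax = 2.
1 ≠ 2, so there is no saddle point; optimal play is mixed.
Let Row play A with probability p. Expected payoff against Left: 6p + 1(1−p) = 5p + 1; against Right: (-2)p + 2(1−p) = −4p + 2.
Setting these equal: 5p + 1 = −4p + 2 ⇒ 9p = 1 ⇒ p = 1/9, and the value is (5)·(1/9) + 1 = 14/9.
For Column: with q = P(Left), equating A's and B's payoffs gives 8q − 2 = −q + 2 ⇒ q = 4/9.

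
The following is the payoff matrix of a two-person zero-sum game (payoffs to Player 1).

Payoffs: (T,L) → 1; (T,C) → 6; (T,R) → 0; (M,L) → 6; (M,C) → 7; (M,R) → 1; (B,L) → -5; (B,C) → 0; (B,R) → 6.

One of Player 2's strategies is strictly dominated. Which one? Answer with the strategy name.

L holds Player 1's payoff strictly below C in every row: 1 < 6, 6 < 7, -5 < 0.
So C is strictly dominated for Player 2.

C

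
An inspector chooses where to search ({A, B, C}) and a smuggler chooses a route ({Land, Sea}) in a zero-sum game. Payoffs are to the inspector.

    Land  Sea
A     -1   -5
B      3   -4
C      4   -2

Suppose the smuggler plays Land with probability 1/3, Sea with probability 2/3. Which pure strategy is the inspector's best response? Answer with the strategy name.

Expected payoff of A: (1/3)·(-1) + (2/3)·(-5) = -11/3.
Expected payoff of B: (1/3)·3 + (2/3)·(-4) = -5/3.
Expected payoff of C: (1/3)·4 + (2/3)·(-2) = 0.
The largest is 0, so the inspector's best response is C.

C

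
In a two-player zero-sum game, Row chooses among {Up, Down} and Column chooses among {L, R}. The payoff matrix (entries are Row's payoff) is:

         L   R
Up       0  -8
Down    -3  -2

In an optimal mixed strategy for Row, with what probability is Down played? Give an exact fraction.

Row minima: Up → -8, Down → -3; maximin = -3.
Column maxima: L → 0, R → -2; minimax = -2.
-3 ≠ -2, so there is no saddle point; optimal play is mixed.
Let Row play Up with probability p. Expected payoff against L: 0p + (-3)(1−p) = 3p − 3; against R: (-8)p + (-2)(1−p) = −6p − 2.
Setting these equal: 3p − 3 = −6p − 2 ⇒ 9p = 1 ⇒ p = 1/9, and the value is (3)·(1/9) − 3 = -8/3.
For Column: with q = P(L), equating Up's and Down's payoffs gives 8q − 8 = −q − 2 ⇒ q = 2/3.

8/9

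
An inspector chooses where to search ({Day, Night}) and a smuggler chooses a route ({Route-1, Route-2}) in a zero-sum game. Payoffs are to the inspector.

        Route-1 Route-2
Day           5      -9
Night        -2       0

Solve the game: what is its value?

Row minima: Day → -9, Night → -2; maximin = -2.
Column maxima: Route-1 → 5, Route-2 → 0; minimax = 0.
-2 ≠ 0, so there is no saddle point; optimal play is mixed.
Let the inspector play Day with probability p. Expected payoff against Route-1: 5p + (-2)(1−p) = 7p − 2; against Route-2: (-9)p + 0(1−p) = −9p.
Setting these equal: 7p − 2 = −9p ⇒ 16p = 2 ⇒ p = 1/8, and the value is (7)·(1/8) − 2 = -9/8.
For the smuggler: with q = P(Route-1), equating Day's and Night's payoffs gives 14q − 9 = −2q ⇒ q = 9/16.

-9/8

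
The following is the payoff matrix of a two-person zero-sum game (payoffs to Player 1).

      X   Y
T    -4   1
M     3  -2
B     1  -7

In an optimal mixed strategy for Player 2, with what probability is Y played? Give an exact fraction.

Row minima: T → -4, M → -2, B → -7; maximin = -2.
Column maxima: X → 3, Y → 1; minimax = 1.
-2 ≠ 1, so there is no saddle point; optimal play is mixed.
B is strictly dominated by M, so Player 1 never plays it.
On the remaining 2×2 (T, M vs X, Y):
Let Player 1 play T with probability p. Expected payoff against X: (-4)p + 3(1−p) = −7p + 3; against Y: 1p + (-2)(1−p) = 3p − 2.
Setting these equal: −7p + 3 = 3p − 2 ⇒ −10p = -5 ⇒ p = 1/2, and the value is (-7)·(1/2) + 3 = -1/2.
For Player 2: with q = P(X), equating T's and M's payoffs gives −5q + 1 = 5q − 2 ⇒ q = 3/10.

7/10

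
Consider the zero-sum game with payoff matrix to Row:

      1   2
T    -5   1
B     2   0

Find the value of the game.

Row minima: T → -5, B → 0; maximin = 0.
Column maxima: 1 → 2, 2 → 1; minimax = 1.
0 ≠ 1, so there is no saddle point; optimal play is mixed.
Let Row play T with probability p. Expected payoff against 1: (-5)p + 2(1−p) = −7p + 2; against 2: 1p + 0(1−p) = p.
Setting these equal: −7p + 2 = p ⇒ −8p = -2 ⇒ p = 1/4, and the value is (-7)·(1/4) + 2 = 1/4.
For Column: with q = P(1), equating T's and B's payoffs gives −6q + 1 = 2q ⇒ q = 1/8.

1/4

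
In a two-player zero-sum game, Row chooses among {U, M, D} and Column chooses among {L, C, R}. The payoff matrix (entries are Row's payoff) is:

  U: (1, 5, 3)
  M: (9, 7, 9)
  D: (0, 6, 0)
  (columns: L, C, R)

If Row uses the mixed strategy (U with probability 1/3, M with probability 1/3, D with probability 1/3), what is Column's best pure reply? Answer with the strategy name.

L

If Column plays L, Row's expected payoff is (1/3)·1 + (1/3)·9 + (1/3)·0 = 10/3.
If Column plays C, Row's expected payoff is (1/3)·5 + (1/3)·7 + (1/3)·6 = 6.
If Column plays R, Row's expected payoff is (1/3)·3 + (1/3)·9 + (1/3)·0 = 4.
Column minimizes Row's payoff; the smallest is 10/3, so the best response is L.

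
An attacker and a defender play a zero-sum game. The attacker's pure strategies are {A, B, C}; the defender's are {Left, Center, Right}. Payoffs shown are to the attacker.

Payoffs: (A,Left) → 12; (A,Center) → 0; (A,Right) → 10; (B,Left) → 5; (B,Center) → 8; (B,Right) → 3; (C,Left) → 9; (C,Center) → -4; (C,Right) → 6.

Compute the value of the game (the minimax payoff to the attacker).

Row minima: A → 0, B → 3, C → -4; maximin = 3.
Column maxima: Left → 12, Center → 8, Right → 10; minimax = 8.
3 ≠ 8, so there is no saddle point; optimal play is mixed.
C is strictly dominated by A, so the attacker never plays it.
Left is strictly dominated by Right (it gives the attacker strictly more in every row), so the defender never plays it.
On the remaining 2×2 (A, B vs Center, Right):
Let the attacker play A with probability p. Expected payoff against Center: 0p + 8(1−p) = −8p + 8; against Right: 10p + 3(1−p) = 7p + 3.
Setting these equal: −8p + 8 = 7p + 3 ⇒ −15p = -5 ⇒ p = 1/3, and the value is (-8)·(1/3) + 8 = 16/3.
For the defender: with q = P(Center), equating A's and B's payoffs gives −10q + 10 = 5q + 3 ⇒ q = 7/15.

16/3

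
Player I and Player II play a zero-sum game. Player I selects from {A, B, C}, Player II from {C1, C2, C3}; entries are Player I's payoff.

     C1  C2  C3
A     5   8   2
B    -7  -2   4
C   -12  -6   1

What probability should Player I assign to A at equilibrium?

11/14

Row minima: A → 2, B → -7, C → -12; maximin = 2.
Column maxima: C1 → 5, C2 → 8, C3 → 4; minimax = 4.
2 ≠ 4, so there is no saddle point; optimal play is mixed.
C is strictly dominated by A, so Player I never plays it.
C2 is strictly dominated by C1 (it gives Player I strictly more in every row), so Player II never plays it.
On the remaining 2×2 (A, B vs C1, C3):
Let Player I play A with probability p. Expected payoff against C1: 5p + (-7)(1−p) = 12p − 7; against C3: 2p + 4(1−p) = −2p + 4.
Setting these equal: 12p − 7 = −2p + 4 ⇒ 14p = 11 ⇒ p = 11/14, and the value is (12)·(11/14) − 7 = 17/7.
For Player II: with q = P(C1), equating A's and B's payoffs gives 3q + 2 = −11q + 4 ⇒ q = 1/7.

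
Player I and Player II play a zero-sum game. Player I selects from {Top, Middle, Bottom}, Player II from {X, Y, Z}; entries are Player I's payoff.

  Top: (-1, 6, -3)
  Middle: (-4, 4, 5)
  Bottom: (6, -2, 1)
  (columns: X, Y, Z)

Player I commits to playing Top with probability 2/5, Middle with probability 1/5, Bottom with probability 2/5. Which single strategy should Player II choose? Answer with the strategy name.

If Player II plays X, Player I's expected payoff is (2/5)·(-1) + (1/5)·(-4) + (2/5)·6 = 6/5.
If Player II plays Y, Player I's expected payoff is (2/5)·6 + (1/5)·4 + (2/5)·(-2) = 12/5.
If Player II plays Z, Player I's expected payoff is (2/5)·(-3) + (1/5)·5 + (2/5)·1 = 1/5.
Player II minimizes Player I's payoff; the smallest is 1/5, so the best response is Z.

Z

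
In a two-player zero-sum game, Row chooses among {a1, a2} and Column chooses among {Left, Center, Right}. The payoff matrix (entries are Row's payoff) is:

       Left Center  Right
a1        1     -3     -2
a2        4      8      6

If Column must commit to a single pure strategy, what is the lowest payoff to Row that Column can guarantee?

Column maxima: Left → 4, Center → 8, Right → 6.
The smallest of these is 4.

4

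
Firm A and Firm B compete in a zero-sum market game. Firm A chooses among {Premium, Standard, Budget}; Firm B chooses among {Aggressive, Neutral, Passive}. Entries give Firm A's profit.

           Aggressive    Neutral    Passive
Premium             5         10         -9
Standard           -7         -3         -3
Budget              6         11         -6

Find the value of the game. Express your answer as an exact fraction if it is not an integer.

-15/4

Row minima: Premium → -9, Standard → -7, Budget → -6; maximin = -6.
Column maxima: Aggressive → 6, Neutral → 11, Passive → -3; minimax = -3.
-6 ≠ -3, so there is no saddle point; optimal play is mixed.
Premium is strictly dominated by Budget, so Firm A never plays it.
Neutral is strictly dominated by Aggressive (it gives Firm A strictly more in every row), so Firm B never plays it.
On the remaining 2×2 (Standard, Budget vs Aggressive, Passive):
Let Firm A play Standard with probability p. Expected payoff against Aggressive: (-7)p + 6(1−p) = −13p + 6; against Passive: (-3)p + (-6)(1−p) = 3p − 6.
Setting these equal: −13p + 6 = 3p − 6 ⇒ −16p = -12 ⇒ p = 3/4, and the value is (-13)·(3/4) + 6 = -15/4.
For Firm B: with q = P(Aggressive), equating Standard's and Budget's payoffs gives −4q − 3 = 12q − 6 ⇒ q = 3/16.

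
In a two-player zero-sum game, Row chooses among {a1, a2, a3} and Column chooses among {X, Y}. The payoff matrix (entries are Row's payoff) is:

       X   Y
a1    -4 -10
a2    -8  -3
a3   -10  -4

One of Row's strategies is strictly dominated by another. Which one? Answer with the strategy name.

a2 gives a strictly higher payoff than a3 against every column: -8 > -10, -3 > -4.
So a3 is strictly dominated and Row never plays it.

a3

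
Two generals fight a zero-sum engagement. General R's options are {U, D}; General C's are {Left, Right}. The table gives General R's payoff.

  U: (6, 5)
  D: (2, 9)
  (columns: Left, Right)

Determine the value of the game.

11/2

Row minima: U → 5, D → 2; maximin = 5.
Column maxima: Left → 6, Right → 9; minimax = 6.
5 ≠ 6, so there is no saddle point; optimal play is mixed.
Let General R play U with probability p. Expected payoff against Left: 6p + 2(1−p) = 4p + 2; against Right: 5p + 9(1−p) = −4p + 9.
Setting these equal: 4p + 2 = −4p + 9 ⇒ 8p = 7 ⇒ p = 7/8, and the value is (4)·(7/8) + 2 = 11/2.
For General C: with q = P(Left), equating U's and D's payoffs gives q + 5 = −7q + 9 ⇒ q = 1/2.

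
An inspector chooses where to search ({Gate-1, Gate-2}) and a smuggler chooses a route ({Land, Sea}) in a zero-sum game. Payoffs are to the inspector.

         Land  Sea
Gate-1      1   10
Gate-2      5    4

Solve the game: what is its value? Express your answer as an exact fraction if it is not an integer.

Row minima: Gate-1 → 1, Gate-2 → 4; maximin = 4.
Column maxima: Land → 5, Sea → 10; minimax = 5.
4 ≠ 5, so there is no saddle point; optimal play is mixed.
Let the inspector play Gate-1 with probability p. Expected payoff against Land: 1p + 5(1−p) = −4p + 5; against Sea: 10p + 4(1−p) = 6p + 4.
Setting these equal: −4p + 5 = 6p + 4 ⇒ −10p = -1 ⇒ p = 1/10, and the value is (-4)·(1/10) + 5 = 23/5.
For the smuggler: with q = P(Land), equating Gate-1's and Gate-2's payoffs gives −9q + 10 = q + 4 ⇒ q = 3/5.

23/5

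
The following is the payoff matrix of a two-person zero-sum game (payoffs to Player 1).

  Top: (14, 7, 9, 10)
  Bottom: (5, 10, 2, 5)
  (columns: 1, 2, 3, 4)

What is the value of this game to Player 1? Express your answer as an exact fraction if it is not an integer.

Row minima: Top → 7, Bottom → 2; maximin = 7.
Column maxima: 1 → 14, 2 → 10, 3 → 9, 4 → 10; minimax = 9.
7 ≠ 9, so there is no saddle point; optimal play is mixed.
1 is strictly dominated by 3 (it gives Player 1 strictly more in every row), so Player 2 never plays it.
4 is strictly dominated by 3 (it gives Player 1 strictly more in every row), so Player 2 never plays it.
On the remaining 2×2 (Top, Bottom vs 2, 3):
Let Player 1 play Top with probability p. Expected payoff against 2: 7p + 10(1−p) = −3p + 10; against 3: 9p + 2(1−p) = 7p + 2.
Setting these equal: −3p + 10 = 7p + 2 ⇒ −10p = -8 ⇒ p = 4/5, and the value is (-3)·(4/5) + 10 = 38/5.
For Player 2: with q = P(2), equating Top's and Bottom's payoffs gives −2q + 9 = 8q + 2 ⇒ q = 7/10.

38/5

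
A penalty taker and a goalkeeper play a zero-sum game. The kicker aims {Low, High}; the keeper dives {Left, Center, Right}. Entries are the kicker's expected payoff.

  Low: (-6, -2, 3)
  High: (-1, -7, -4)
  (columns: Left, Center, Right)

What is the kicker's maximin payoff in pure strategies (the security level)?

-6

Row minima: Low → -6, High → -7.
The best of these is -6.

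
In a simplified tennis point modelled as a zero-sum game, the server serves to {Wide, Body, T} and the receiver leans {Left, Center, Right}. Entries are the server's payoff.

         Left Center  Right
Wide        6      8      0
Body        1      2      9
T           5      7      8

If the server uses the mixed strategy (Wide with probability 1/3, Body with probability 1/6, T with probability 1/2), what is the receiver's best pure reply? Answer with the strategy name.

If the receiver plays Left, the server's expected payoff is (1/3)·6 + (1/6)·1 + (1/2)·5 = 14/3.
If the receiver plays Center, the server's expected payoff is (1/3)·8 + (1/6)·2 + (1/2)·7 = 13/2.
If the receiver plays Right, the server's expected payoff is (1/3)·0 + (1/6)·9 + (1/2)·8 = 11/2.
The receiver minimizes the server's payoff; the smallest is 14/3, so the best response is Left.

Left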